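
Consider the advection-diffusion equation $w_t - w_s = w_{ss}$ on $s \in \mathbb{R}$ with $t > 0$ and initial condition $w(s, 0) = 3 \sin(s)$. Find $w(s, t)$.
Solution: Moving frame: $\eta = s + t$, $\sigma = t$, $w = u(\eta,\sigma)$, so $w_t = u_{\sigma} + u_{\eta}$ and $w_{ss} = u_{\eta\eta}$.
Hence $w_t - w_s = u_{\sigma}$ and the PDE becomes the heat equation $u_{\sigma} = u_{\eta\eta}$ on $\eta \in \mathbb{R}$.
Initial data: $u(\eta,0) = w(\eta,0) = 3 \sin(\eta)$. Each mode $\sin(n\eta)$ decays as $e^{-n^2\sigma}$ on $\mathbb{R}$, so $u(\eta,\sigma) = \sum c_n e^{-n^2\sigma} \sin(n\eta)$ with $c_1=3$: $u(\eta,\sigma) = 3 e^{-\sigma} \sin(\eta)$.
Substituting back: $w(s,t) = u(s + t, t)$.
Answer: $w(s, t) = 3 e^{-t} \sin(s + t)$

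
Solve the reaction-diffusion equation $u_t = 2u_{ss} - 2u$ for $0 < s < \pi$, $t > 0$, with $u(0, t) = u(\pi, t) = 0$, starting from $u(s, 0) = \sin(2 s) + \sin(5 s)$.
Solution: Substitute $u = e^{-2t}w$, i.e. $w = e^{2t}u$.
By the product rule, $u_t = e^{-2t}(w_t - 2w)$, $u_{ss} = e^{-2t}w_{ss}$.
Substituting into the PDE and dividing by $e^{-2t}$: $w_t - 2w = 2w_{ss} - 2w$.
The lower-order terms cancel, leaving the standard heat equation $w_t = 2w_{ss}$.
Initial data for $w$: $w(s,0) = u(s,0) = \sin(2 s) + \sin(5 s)$. The boundary conditions carry over: $w(0,t) = w(\pi,t) = 0$.
Solve for $w$:
  Using separation of variables $w = X(s)T(t)$:
  Eigenfunctions: $\sin(ns)$, $n = 1, 2, 3, \ldots$
  General solution: $w(s, t) = \sum c_n \sin(ns) e^{-2n^2 t}$
  Matching $w(s,0) = \sin(2 s) + \sin(5 s)$ term by term: $c_2=1, c_5=1$.
Hence $w(s,t) = e^{-8 t} \sin(2 s) + e^{-50 t} \sin(5 s)$.
Transform back: $u(s,t) = e^{-2t}w(s,t)$.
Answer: $u(s, t) = e^{-10 t} \sin(2 s) + e^{-52 t} \sin(5 s)$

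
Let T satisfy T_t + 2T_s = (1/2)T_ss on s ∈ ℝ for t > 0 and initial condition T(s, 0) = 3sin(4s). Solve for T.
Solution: Change to a moving frame: let η = s - 2t, σ = t and write T(s,t) = u(η,σ).
By the chain rule T_t = u_σ - 2u_η, T_s = u_η, T_ss = u_ηη.
Then T_t + 2T_s = u_σ: the advection term cancels and the PDE becomes the heat equation u_σ = (1/2)u_ηη on η ∈ ℝ.
Initial data: u(η,0) = T(η,0) = 3sin(4η).
On η ∈ ℝ each mode satisfies (sin(nη))″ = -n² sin(nη), so exp(-n²σ/2) sin(nη) solves the heat equation; by superposition u(η,σ) = Σ c_n exp(-n²σ/2) sin(nη).
Reading off the coefficients: c_4=3, so u(η,σ) = 3exp(-8σ)sin(4η).
Substituting back η = s - 2t, σ = t: T(s,t) = u(s - 2t, t).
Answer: T(s, t) = 3exp(-8t)sin(4s - 8t)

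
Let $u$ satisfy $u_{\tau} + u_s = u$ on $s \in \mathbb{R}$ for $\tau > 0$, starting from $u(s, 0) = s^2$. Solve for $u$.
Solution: Substitute $u = e^{\tau}w$, i.e. $w = e^{-\tau}u$.
By the product rule, $u_{\tau} = e^{\tau}(w_{\tau} + w)$, $u_s = e^{\tau}w_s$.
Substituting into the PDE and dividing by $e^{\tau}$: $w_{\tau} + w + w_s = w$.
The lower-order terms cancel, leaving the standard advection equation $w_{\tau} + w_s = 0$.
Initial data for $w$: $w(s,0) = u(s,0) = s^2$.
Solve for $w$:
  By method of characteristics (waves move right with speed 1):
  Along characteristics $s - \tau =$ const, $w$ is constant, so $w(s,\tau) = f(s - \tau)$ with $f = w( \cdot , 0)$.
Hence $w(s,\tau) = s^2 - 2 s \tau + \tau^2$.
Transform back: $u(s,\tau) = e^{\tau}w(s,\tau)$.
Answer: $u(s, \tau) = \tau^2 e^{\tau} - 2 \tau s e^{\tau} + s^2 e^{\tau}$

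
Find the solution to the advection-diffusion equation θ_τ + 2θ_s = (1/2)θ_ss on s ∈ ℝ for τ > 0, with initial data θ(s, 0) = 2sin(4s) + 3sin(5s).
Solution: Moving frame: η = s - 2τ, σ = τ, θ = u(η,σ), so θ_τ = u_σ - 2u_η and θ_ss = u_ηη.
Hence θ_τ + 2θ_s = u_σ and the PDE becomes the heat equation u_σ = (1/2)u_ηη on η ∈ ℝ.
Initial data: u(η,0) = θ(η,0) = 2sin(4η) + 3sin(5η). Each mode sin(nη) decays as exp(-n²σ/2) on ℝ, so u(η,σ) = Σ c_n exp(-n²σ/2) sin(nη) with c_4=2, c_5=3: u(η,σ) = 2exp(-8σ)sin(4η) + 3exp(-25σ/2)sin(5η).
Substituting back: θ(s,τ) = u(s - 2τ, τ).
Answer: θ(s, τ) = 2exp(-8τ)sin(4s - 8τ) + 3exp(-25τ/2)sin(5s - 10τ)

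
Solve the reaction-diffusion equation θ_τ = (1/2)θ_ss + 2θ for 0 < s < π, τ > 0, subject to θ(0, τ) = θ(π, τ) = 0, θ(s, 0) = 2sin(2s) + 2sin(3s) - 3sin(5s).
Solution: Substitute θ = exp(2τ)u.
Then θ_τ = exp(2τ)(u_τ + 2u), θ_ss = exp(2τ)u_ss; substituting and dividing by exp(2τ), the lower-order terms cancel: u_τ = (1/2)u_ss (standard heat equation).
Data for u: u(s,0) = θ(s,0) = 2sin(2s) + 2sin(3s) - 3sin(5s). The boundary conditions carry over: u(0,τ) = u(π,τ) = 0.
Separating variables: u = Σ c_n exp(-n²τ/2) sin(ns). From u(s,0) = 2sin(2s) + 2sin(3s) - 3sin(5s): c_2=2, c_3=2, c_5=-3.
So u(s,τ) = 2exp(-2τ)sin(2s) + 2exp(-9τ/2)sin(3s) - 3exp(-25τ/2)sin(5s), and θ(s,τ) = exp(2τ)u(s,τ).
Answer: θ(s, τ) = 2sin(2s) + 2exp(-5τ/2)sin(3s) - 3exp(-21τ/2)sin(5s)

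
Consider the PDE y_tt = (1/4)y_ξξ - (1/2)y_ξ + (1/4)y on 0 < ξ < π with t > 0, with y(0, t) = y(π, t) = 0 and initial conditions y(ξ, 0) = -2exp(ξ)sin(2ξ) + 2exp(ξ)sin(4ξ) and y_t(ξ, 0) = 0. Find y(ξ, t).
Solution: Substitute y = exp(ξ)u, i.e. u = exp(-ξ)y.
By the product rule, y_ξ = exp(ξ)(u_ξ + u), y_ξξ = exp(ξ)(u_ξξ + 2u_ξ + u), y_tt = exp(ξ)u_tt.
Substituting into the PDE and dividing by exp(ξ): u_tt = (1/4)(u_ξξ + 2u_ξ + u) - (1/2)(u_ξ + u) + (1/4)u.
The lower-order terms cancel, leaving the standard wave equation u_tt = (1/4)u_ξξ.
Initial data for u: u(ξ,0) = exp(-ξ)y(ξ,0) = -2sin(2ξ) + 2sin(4ξ); u_t(ξ,0) = exp(-ξ)y_t(ξ,0) = 0. The boundary conditions carry over: u(0,t) = u(π,t) = 0.
Solve for u:
  Using separation of variables u = X(ξ)T(t):
  Eigenfunctions: sin(nξ), n = 1, 2, 3, ...
  General solution: u(ξ, t) = Σ [A_n cos(n t/2) + B_n sin(n t/2)] sin(nξ)
  From u(ξ,0) = -2sin(2ξ) + 2sin(4ξ): A_2=-2, A_4=2. From u_t(ξ,0) = 0: all B_n = 0.
Hence u(ξ,t) = -2sin(2ξ)cos(t) + 2sin(4ξ)cos(2t).
Transform back: y(ξ,t) = exp(ξ)u(ξ,t).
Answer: y(ξ, t) = -2exp(ξ)sin(2ξ)cos(t) + 2exp(ξ)sin(4ξ)cos(2t)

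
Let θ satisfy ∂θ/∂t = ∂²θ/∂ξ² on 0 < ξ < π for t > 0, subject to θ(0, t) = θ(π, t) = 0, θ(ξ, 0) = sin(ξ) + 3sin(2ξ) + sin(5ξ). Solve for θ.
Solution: Separating variables: θ = Σ c_n exp(-n²t) sin(nξ). From θ(ξ,0) = sin(ξ) + 3sin(2ξ) + sin(5ξ): c_1=1, c_2=3, c_5=1.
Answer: θ(ξ, t) = exp(-t)sin(ξ) + 3exp(-4t)sin(2ξ) + exp(-25t)sin(5ξ)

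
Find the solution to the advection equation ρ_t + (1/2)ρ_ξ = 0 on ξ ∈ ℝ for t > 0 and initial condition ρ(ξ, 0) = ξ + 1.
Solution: By characteristics (dξ/dt = 1/2), ρ(ξ,t) = f(ξ - (1/2)t) with f = ρ(·, 0).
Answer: ρ(ξ, t) = -(1/2)t + ξ + 1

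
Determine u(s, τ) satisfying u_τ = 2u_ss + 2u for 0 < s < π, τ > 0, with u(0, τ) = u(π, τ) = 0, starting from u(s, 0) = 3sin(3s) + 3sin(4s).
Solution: Substitute u = exp(2τ)w, i.e. w = exp(-2τ)u.
By the product rule, u_τ = exp(2τ)(w_τ + 2w), u_ss = exp(2τ)w_ss.
Substituting into the PDE and dividing by exp(2τ): w_τ + 2w = 2w_ss + 2w.
The lower-order terms cancel, leaving the standard heat equation w_τ = 2w_ss.
Initial data for w: w(s,0) = u(s,0) = 3sin(3s) + 3sin(4s). The boundary conditions carry over: w(0,τ) = w(π,τ) = 0.
Solve for w:
  Using separation of variables w = X(s)T(τ):
  Eigenfunctions: sin(ns), n = 1, 2, 3, ...
  General solution: w(s, τ) = Σ c_n sin(ns) exp(-2n² τ)
  Matching w(s,0) = 3sin(3s) + 3sin(4s) term by term: c_3=3, c_4=3.
Hence w(s,τ) = 3exp(-18τ)sin(3s) + 3exp(-32τ)sin(4s).
Transform back: u(s,τ) = exp(2τ)w(s,τ).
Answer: u(s, τ) = 3exp(-16τ)sin(3s) + 3exp(-30τ)sin(4s)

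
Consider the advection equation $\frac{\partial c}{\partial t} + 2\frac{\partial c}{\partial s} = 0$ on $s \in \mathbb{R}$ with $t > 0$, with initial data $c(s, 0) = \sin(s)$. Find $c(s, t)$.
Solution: By characteristics ($ds/dt = 2$), $c(s,t) = f(s - 2t)$ with $f = c( \cdot , 0)$.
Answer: $c(s, t) = \sin(s - 2 t)$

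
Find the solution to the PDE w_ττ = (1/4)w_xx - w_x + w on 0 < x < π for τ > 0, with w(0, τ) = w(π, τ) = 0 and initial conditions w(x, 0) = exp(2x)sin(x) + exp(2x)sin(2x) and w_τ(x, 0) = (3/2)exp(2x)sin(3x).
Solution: Substitute w = exp(2x)u, i.e. u = exp(-2x)w.
By the product rule, w_x = exp(2x)(u_x + 2u), w_xx = exp(2x)(u_xx + 4u_x + 4u), w_ττ = exp(2x)u_ττ.
Substituting into the PDE and dividing by exp(2x): u_ττ = (1/4)(u_xx + 4u_x + 4u) - (u_x + 2u) + u.
The lower-order terms cancel, leaving the standard wave equation u_ττ = (1/4)u_xx.
Initial data for u: u(x,0) = exp(-2x)w(x,0) = sin(x) + sin(2x); u_τ(x,0) = exp(-2x)w_τ(x,0) = (3/2)sin(3x). The boundary conditions carry over: u(0,τ) = u(π,τ) = 0.
Solve for u:
  Using separation of variables u = X(x)T(τ):
  Eigenfunctions: sin(nx), n = 1, 2, 3, ...
  General solution: u(x, τ) = Σ [A_n cos(n τ/2) + B_n sin(n τ/2)] sin(nx)
  From u(x,0) = sin(x) + sin(2x): A_1=1, A_2=1. From u_τ(x,0) = (3/2)sin(3x), using u_τ(x,0) = Σ ω_n B_n sin(nx) with ω_n = n/2: B_3 = (3/2)/(3/2) = 1.
Hence u(x,τ) = sin(x)cos(τ/2) + sin(2x)cos(τ) + sin(3x)sin(3τ/2).
Transform back: w(x,τ) = exp(2x)u(x,τ).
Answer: w(x, τ) = exp(2x)sin(x)cos(τ/2) + exp(2x)sin(2x)cos(τ) + exp(2x)sin(3x)sin(3τ/2)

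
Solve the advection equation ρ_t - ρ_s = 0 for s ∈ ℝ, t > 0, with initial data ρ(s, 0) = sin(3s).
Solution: By method of characteristics (waves move left with speed 1):
Along characteristics s + t = const, ρ is constant, so ρ(s,t) = f(s + t) with f = ρ(·, 0).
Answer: ρ(s, t) = sin(3s + 3t)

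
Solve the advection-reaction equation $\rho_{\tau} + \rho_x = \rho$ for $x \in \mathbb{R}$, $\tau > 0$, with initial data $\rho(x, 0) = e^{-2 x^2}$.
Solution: Substitute $\rho = e^{\tau}u$.
Then $\rho_{\tau} = e^{\tau}(u_{\tau} + u)$, $\rho_x = e^{\tau}u_x$; substituting and dividing by $e^{\tau}$, the lower-order terms cancel: $u_{\tau} + u_x = 0$ (standard advection equation).
Data for $u$: $u(x,0) = \rho(x,0) = e^{-2 x^2}$.
By characteristics ($dx/d\tau = 1$), $u(x,\tau) = f(x - \tau)$ with $f = u( \cdot , 0)$.
So $u(x,\tau) = e^{-2 (x - \tau)^2}$, and $\rho(x,\tau) = e^{\tau}u(x,\tau)$.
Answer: $\rho(x, \tau) = e^{\tau} e^{-2 (-\tau + x)^2}$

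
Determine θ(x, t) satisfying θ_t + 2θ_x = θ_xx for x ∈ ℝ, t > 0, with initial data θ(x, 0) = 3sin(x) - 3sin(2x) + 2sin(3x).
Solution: Change to a moving frame: let η = x - 2t, σ = t and write θ(x,t) = u(η,σ).
By the chain rule θ_t = u_σ - 2u_η, θ_x = u_η, θ_xx = u_ηη.
Then θ_t + 2θ_x = u_σ: the advection term cancels and the PDE becomes the heat equation u_σ = u_ηη on η ∈ ℝ.
Initial data: u(η,0) = θ(η,0) = 3sin(η) - 3sin(2η) + 2sin(3η).
On η ∈ ℝ each mode satisfies (sin(nη))″ = -n² sin(nη), so exp(-n²σ) sin(nη) solves the heat equation; by superposition u(η,σ) = Σ c_n exp(-n²σ) sin(nη).
Reading off the coefficients: c_1=3, c_2=-3, c_3=2, so u(η,σ) = 3exp(-σ)sin(η) - 3exp(-4σ)sin(2η) + 2exp(-9σ)sin(3η).
Substituting back η = x - 2t, σ = t: θ(x,t) = u(x - 2t, t).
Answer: θ(x, t) = -3exp(-t)sin(2t - x) + 3exp(-4t)sin(4t - 2x) - 2exp(-9t)sin(6t - 3x)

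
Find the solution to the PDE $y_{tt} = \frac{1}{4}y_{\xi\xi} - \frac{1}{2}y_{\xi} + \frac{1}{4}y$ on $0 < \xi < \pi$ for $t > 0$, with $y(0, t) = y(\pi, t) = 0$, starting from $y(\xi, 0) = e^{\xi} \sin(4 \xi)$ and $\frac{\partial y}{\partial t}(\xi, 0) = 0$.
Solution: Substitute $y = e^{\xi}u$.
Then $y_{\xi} = e^{\xi}(u_{\xi} + u)$, $y_{\xi\xi} = e^{\xi}(u_{\xi\xi} + 2u_{\xi} + u)$, $y_{tt} = e^{\xi}u_{tt}$; substituting and dividing by $e^{\xi}$, the lower-order terms cancel: $u_{tt} = \frac{1}{4}u_{\xi\xi}$ (standard wave equation).
Data for $u$: $u(\xi,0) = e^{-\xi}y(\xi,0) = \sin(4 \xi)$; $u_t(\xi,0) = e^{-\xi}y_t(\xi,0) = 0$. The boundary conditions carry over: $u(0,t) = u(\pi,t) = 0$.
Separating variables: $u = \sum [A_n \cos(\omega_n t) + B_n \sin(\omega_n t)] \sin(n\xi)$, $\omega_n = n/2$. From ICs: $A_4=1$.
So $u(\xi,t) = \sin(4 \xi) \cos(2 t)$, and $y(\xi,t) = e^{\xi}u(\xi,t)$.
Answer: $y(\xi, t) = e^{\xi} \sin(4 \xi) \cos(2 t)$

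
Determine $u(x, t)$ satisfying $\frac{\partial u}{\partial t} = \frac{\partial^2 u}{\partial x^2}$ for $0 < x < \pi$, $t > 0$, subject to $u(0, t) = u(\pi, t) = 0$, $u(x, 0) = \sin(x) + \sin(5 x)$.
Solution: Separating variables: $u = \sum c_n e^{-n^2t} \sin(nx)$. From $u(x,0) = \sin(x) + \sin(5 x)$: $c_1=1, c_5=1$.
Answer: $u(x, t) = e^{-t} \sin(x) + e^{-25 t} \sin(5 x)$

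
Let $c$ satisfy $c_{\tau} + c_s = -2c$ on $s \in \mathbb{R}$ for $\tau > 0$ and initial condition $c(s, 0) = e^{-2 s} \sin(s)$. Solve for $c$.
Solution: Substitute $c = e^{-2s}u$.
Then $c_s = e^{-2s}(u_s - 2u)$, $c_{\tau} = e^{-2s}u_{\tau}$; substituting and dividing by $e^{-2s}$, the lower-order terms cancel: $u_{\tau} + u_s = 0$ (standard advection equation).
Data for $u$: $u(s,0) = e^{2s}c(s,0) = \sin(s)$.
By characteristics ($ds/d\tau = 1$), $u(s,\tau) = f(s - \tau)$ with $f = u( \cdot , 0)$.
So $u(s,\tau) = \sin(s - \tau)$, and $c(s,\tau) = e^{-2s}u(s,\tau)$.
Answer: $c(s, \tau) = - e^{-2 s} \sin(\tau - s)$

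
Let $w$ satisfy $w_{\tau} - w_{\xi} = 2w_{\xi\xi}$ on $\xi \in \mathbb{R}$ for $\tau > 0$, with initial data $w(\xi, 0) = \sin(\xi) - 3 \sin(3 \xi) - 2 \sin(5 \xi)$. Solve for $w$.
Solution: Moving frame: $\eta = \xi + \tau$, $\sigma = \tau$, $w = u(\eta,\sigma)$, so $w_{\tau} = u_{\sigma} + u_{\eta}$ and $w_{\xi\xi} = u_{\eta\eta}$.
Hence $w_{\tau} - w_{\xi} = u_{\sigma}$ and the PDE becomes the heat equation $u_{\sigma} = 2u_{\eta\eta}$ on $\eta \in \mathbb{R}$.
Initial data: $u(\eta,0) = w(\eta,0) = \sin(\eta) - 3 \sin(3 \eta) - 2 \sin(5 \eta)$. Each mode $\sin(n\eta)$ decays as $e^{-2n^2\sigma}$ on $\mathbb{R}$, so $u(\eta,\sigma) = \sum c_n e^{-2n^2\sigma} \sin(n\eta)$ with $c_1=1, c_3=-3, c_5=-2$: $u(\eta,\sigma) = e^{-2 \sigma} \sin(\eta) - 3 e^{-18 \sigma} \sin(3 \eta) - 2 e^{-50 \sigma} \sin(5 \eta)$.
Substituting back: $w(\xi,\tau) = u(\xi + \tau, \tau)$.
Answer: $w(\xi, \tau) = e^{-2 \tau} \sin(\tau + \xi) - 3 e^{-18 \tau} \sin(3 \tau + 3 \xi) - 2 e^{-50 \tau} \sin(5 \tau + 5 \xi)$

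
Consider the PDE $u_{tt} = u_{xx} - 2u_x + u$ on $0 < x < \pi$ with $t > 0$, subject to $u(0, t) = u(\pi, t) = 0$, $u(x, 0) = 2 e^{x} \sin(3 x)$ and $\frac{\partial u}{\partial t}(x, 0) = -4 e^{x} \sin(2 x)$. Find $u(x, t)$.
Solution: Substitute $u = e^{x}w$.
Then $u_x = e^{x}(w_x + w)$, $u_{xx} = e^{x}(w_{xx} + 2w_x + w)$, $u_{tt} = e^{x}w_{tt}$; substituting and dividing by $e^{x}$, the lower-order terms cancel: $w_{tt} = w_{xx}$ (standard wave equation).
Data for $w$: $w(x,0) = e^{-x}u(x,0) = 2 \sin(3 x)$; $w_t(x,0) = e^{-x}u_t(x,0) = -4 \sin(2 x)$. The boundary conditions carry over: $w(0,t) = w(\pi,t) = 0$.
Separating variables: $w = \sum [A_n \cos(\omega_n t) + B_n \sin(\omega_n t)] \sin(nx)$, $\omega_n = n$. From ICs ($B_n$ = velocity coefficient / $\omega_n$): $A_3=2, B_2=-2$.
So $w(x,t) = -2 \sin(2 t) \sin(2 x) + 2 \sin(3 x) \cos(3 t)$, and $u(x,t) = e^{x}w(x,t)$.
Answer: $u(x, t) = -2 e^{x} \sin(2 t) \sin(2 x) + 2 e^{x} \sin(3 x) \cos(3 t)$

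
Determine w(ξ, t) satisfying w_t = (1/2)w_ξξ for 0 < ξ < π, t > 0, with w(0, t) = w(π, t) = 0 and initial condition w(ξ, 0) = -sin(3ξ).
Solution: Separating variables: w = Σ c_n exp(-n²t/2) sin(nξ). From w(ξ,0) = -sin(3ξ): c_3=-1.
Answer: w(ξ, t) = -exp(-9t/2)sin(3ξ)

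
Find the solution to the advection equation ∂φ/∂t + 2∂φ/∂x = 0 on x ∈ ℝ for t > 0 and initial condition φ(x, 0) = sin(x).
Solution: By characteristics (dx/dt = 2), φ(x,t) = f(x - 2t) with f = φ(·, 0).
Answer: φ(x, t) = -sin(2t - x)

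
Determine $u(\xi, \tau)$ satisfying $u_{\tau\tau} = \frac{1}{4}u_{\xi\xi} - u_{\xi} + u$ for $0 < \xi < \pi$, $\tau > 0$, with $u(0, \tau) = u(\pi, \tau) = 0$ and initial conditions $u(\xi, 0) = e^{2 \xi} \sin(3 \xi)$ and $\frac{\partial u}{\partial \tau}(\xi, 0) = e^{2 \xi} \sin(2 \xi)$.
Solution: Substitute $u = e^{2\xi}w$, i.e. $w = e^{-2\xi}u$.
By the product rule, $u_{\xi} = e^{2\xi}(w_{\xi} + 2w)$, $u_{\xi\xi} = e^{2\xi}(w_{\xi\xi} + 4w_{\xi} + 4w)$, $u_{\tau\tau} = e^{2\xi}w_{\tau\tau}$.
Substituting into the PDE and dividing by $e^{2\xi}$: $w_{\tau\tau} = \frac{1}{4}(w_{\xi\xi} + 4w_{\xi} + 4w) - (w_{\xi} + 2w) + w$.
The lower-order terms cancel, leaving the standard wave equation $w_{\tau\tau} = \frac{1}{4}w_{\xi\xi}$.
Initial data for $w$: $w(\xi,0) = e^{-2\xi}u(\xi,0) = \sin(3 \xi)$; $w_{\tau}(\xi,0) = e^{-2\xi}u_{\tau}(\xi,0) = \sin(2 \xi)$. The boundary conditions carry over: $w(0,\tau) = w(\pi,\tau) = 0$.
Solve for $w$:
  Using separation of variables $w = X(\xi)T(\tau)$:
  Eigenfunctions: $\sin(n\xi)$, $n = 1, 2, 3, \ldots$
  General solution: $w(\xi, \tau) = \sum [A_n \cos(n \tau/2) + B_n \sin(n \tau/2)] \sin(n\xi)$
  From $w(\xi,0) = \sin(3 \xi)$: $A_3=1$. From $w_{\tau}(\xi,0) = \sin(2 \xi)$, using $w_{\tau}(\xi,0) = \sum \omega_n B_n \sin(n\xi)$ with $\omega_n = n/2$: $B_2 = 1/1 = 1$.
Hence $w(\xi,\tau) = \sin(2 \xi) \sin(\tau) + \sin(3 \xi) \cos(3 \tau/2)$.
Transform back: $u(\xi,\tau) = e^{2\xi}w(\xi,\tau)$.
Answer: $u(\xi, \tau) = e^{2 \xi} \sin(\tau) \sin(2 \xi) + e^{2 \xi} \sin(3 \xi) \cos(3 \tau/2)$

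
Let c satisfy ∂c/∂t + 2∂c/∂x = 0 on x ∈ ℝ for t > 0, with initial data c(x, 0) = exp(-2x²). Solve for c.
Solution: By characteristics (dx/dt = 2), c(x,t) = f(x - 2t) with f = c(·, 0).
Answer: c(x, t) = exp(-2(-2t + x)²)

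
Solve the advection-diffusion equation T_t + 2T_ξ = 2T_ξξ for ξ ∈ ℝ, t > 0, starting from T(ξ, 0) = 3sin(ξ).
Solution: Change to a moving frame: let η = ξ - 2t, σ = t and write T(ξ,t) = u(η,σ).
By the chain rule T_t = u_σ - 2u_η, T_ξ = u_η, T_ξξ = u_ηη.
Then T_t + 2T_ξ = u_σ: the advection term cancels and the PDE becomes the heat equation u_σ = 2u_ηη on η ∈ ℝ.
Initial data: u(η,0) = T(η,0) = 3sin(η).
On η ∈ ℝ each mode satisfies (sin(nη))″ = -n² sin(nη), so exp(-2n²σ) sin(nη) solves the heat equation; by superposition u(η,σ) = Σ c_n exp(-2n²σ) sin(nη).
Reading off the coefficients: c_1=3, so u(η,σ) = 3exp(-2σ)sin(η).
Substituting back η = ξ - 2t, σ = t: T(ξ,t) = u(ξ - 2t, t).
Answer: T(ξ, t) = -3exp(-2t)sin(2t - ξ)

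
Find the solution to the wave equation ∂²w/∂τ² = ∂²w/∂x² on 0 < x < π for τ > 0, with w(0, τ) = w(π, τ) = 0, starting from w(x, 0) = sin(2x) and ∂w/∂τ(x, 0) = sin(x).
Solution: Separating variables: w = Σ [A_n cos(ω_n τ) + B_n sin(ω_n τ)] sin(nx), ω_n = n. From ICs (B_n = velocity coefficient / ω_n): A_2=1, B_1=1.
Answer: w(x, τ) = sin(x)sin(τ) + sin(2x)cos(2τ)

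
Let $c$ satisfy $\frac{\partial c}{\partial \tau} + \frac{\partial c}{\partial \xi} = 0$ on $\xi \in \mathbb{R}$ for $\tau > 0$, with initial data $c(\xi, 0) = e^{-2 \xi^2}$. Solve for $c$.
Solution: By characteristics ($d\xi/d\tau = 1$), $c(\xi,\tau) = f(\xi - \tau)$ with $f = c( \cdot , 0)$.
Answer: $c(\xi, \tau) = e^{-2 (-\tau + \xi)^2}$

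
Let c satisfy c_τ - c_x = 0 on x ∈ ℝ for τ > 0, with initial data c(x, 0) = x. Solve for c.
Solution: By method of characteristics (waves move left with speed 1):
Along characteristics x + τ = const, c is constant, so c(x,τ) = f(x + τ) with f = c(·, 0).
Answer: c(x, τ) = x + τ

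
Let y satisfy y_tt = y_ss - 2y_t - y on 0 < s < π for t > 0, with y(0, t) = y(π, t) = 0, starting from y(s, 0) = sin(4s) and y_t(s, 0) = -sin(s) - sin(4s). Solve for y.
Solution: Substitute y = exp(-t)u, i.e. u = exp(t)y.
By the product rule, y_t = exp(-t)(u_t - u), y_tt = exp(-t)(u_tt - 2u_t + u), y_ss = exp(-t)u_ss.
Substituting into the PDE and dividing by exp(-t): u_tt - 2u_t + u = u_ss - 2(u_t - u) - u.
The lower-order terms cancel, leaving the standard wave equation u_tt = u_ss.
Initial data for u: u(s,0) = y(s,0) = sin(4s); u_t(s,0) = y_t(s,0) + y(s,0) = -sin(s). The boundary conditions carry over: u(0,t) = u(π,t) = 0.
Solve for u:
  Using separation of variables u = X(s)T(t):
  Eigenfunctions: sin(ns), n = 1, 2, 3, ...
  General solution: u(s, t) = Σ [A_n cos(n t) + B_n sin(n t)] sin(ns)
  From u(s,0) = sin(4s): A_4=1. From u_t(s,0) = -sin(s), using u_t(s,0) = Σ ω_n B_n sin(ns) with ω_n = n: B_1 = (-1)/1 = -1.
Hence u(s,t) = -sin(s)sin(t) + sin(4s)cos(4t).
Transform back: y(s,t) = exp(-t)u(s,t).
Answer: y(s, t) = -exp(-t)sin(s)sin(t) + exp(-t)sin(4s)cos(4t)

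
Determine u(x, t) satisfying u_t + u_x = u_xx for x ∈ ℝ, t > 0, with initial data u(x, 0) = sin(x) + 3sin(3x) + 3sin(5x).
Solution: Moving frame: η = x - t, σ = t, u = w(η,σ), so u_t = w_σ - w_η and u_xx = w_ηη.
Hence u_t + u_x = w_σ and the PDE becomes the heat equation w_σ = w_ηη on η ∈ ℝ.
Initial data: w(η,0) = u(η,0) = sin(η) + 3sin(3η) + 3sin(5η). Each mode sin(nη) decays as exp(-n²σ) on ℝ, so w(η,σ) = Σ c_n exp(-n²σ) sin(nη) with c_1=1, c_3=3, c_5=3: w(η,σ) = exp(-σ)sin(η) + 3exp(-9σ)sin(3η) + 3exp(-25σ)sin(5η).
Substituting back: u(x,t) = w(x - t, t).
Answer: u(x, t) = -exp(-t)sin(t - x) - 3exp(-9t)sin(3t - 3x) - 3exp(-25t)sin(5t - 5x)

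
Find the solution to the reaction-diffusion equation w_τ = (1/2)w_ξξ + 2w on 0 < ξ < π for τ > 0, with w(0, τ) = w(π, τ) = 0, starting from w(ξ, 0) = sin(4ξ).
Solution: Substitute w = exp(2τ)u.
Then w_τ = exp(2τ)(u_τ + 2u), w_ξξ = exp(2τ)u_ξξ; substituting and dividing by exp(2τ), the lower-order terms cancel: u_τ = (1/2)u_ξξ (standard heat equation).
Data for u: u(ξ,0) = w(ξ,0) = sin(4ξ). The boundary conditions carry over: u(0,τ) = u(π,τ) = 0.
Separating variables: u = Σ c_n exp(-n²τ/2) sin(nξ). From u(ξ,0) = sin(4ξ): c_4=1.
So u(ξ,τ) = exp(-8τ)sin(4ξ), and w(ξ,τ) = exp(2τ)u(ξ,τ).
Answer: w(ξ, τ) = exp(-6τ)sin(4ξ)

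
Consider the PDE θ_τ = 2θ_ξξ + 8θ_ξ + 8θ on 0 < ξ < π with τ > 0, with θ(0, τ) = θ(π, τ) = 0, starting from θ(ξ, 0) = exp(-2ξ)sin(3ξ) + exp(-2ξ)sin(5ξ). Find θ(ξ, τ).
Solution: Substitute θ = exp(-2ξ)u.
Then θ_ξ = exp(-2ξ)(u_ξ - 2u), θ_ξξ = exp(-2ξ)(u_ξξ - 4u_ξ + 4u), θ_τ = exp(-2ξ)u_τ; substituting and dividing by exp(-2ξ), the lower-order terms cancel: u_τ = 2u_ξξ (standard heat equation).
Data for u: u(ξ,0) = exp(2ξ)θ(ξ,0) = sin(3ξ) + sin(5ξ). The boundary conditions carry over: u(0,τ) = u(π,τ) = 0.
Separating variables: u = Σ c_n exp(-2n²τ) sin(nξ). From u(ξ,0) = sin(3ξ) + sin(5ξ): c_3=1, c_5=1.
So u(ξ,τ) = exp(-18τ)sin(3ξ) + exp(-50τ)sin(5ξ), and θ(ξ,τ) = exp(-2ξ)u(ξ,τ).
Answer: θ(ξ, τ) = exp(-2ξ)exp(-18τ)sin(3ξ) + exp(-2ξ)exp(-50τ)sin(5ξ)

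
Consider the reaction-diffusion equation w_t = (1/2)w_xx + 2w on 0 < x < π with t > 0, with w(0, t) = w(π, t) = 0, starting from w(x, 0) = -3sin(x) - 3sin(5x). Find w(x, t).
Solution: Substitute w = exp(2t)u, i.e. u = exp(-2t)w.
By the product rule, w_t = exp(2t)(u_t + 2u), w_xx = exp(2t)u_xx.
Substituting into the PDE and dividing by exp(2t): u_t + 2u = (1/2)u_xx + 2u.
The lower-order terms cancel, leaving the standard heat equation u_t = (1/2)u_xx.
Initial data for u: u(x,0) = w(x,0) = -3sin(x) - 3sin(5x). The boundary conditions carry over: u(0,t) = u(π,t) = 0.
Solve for u:
  Using separation of variables u = X(x)T(t):
  Eigenfunctions: sin(nx), n = 1, 2, 3, ...
  General solution: u(x, t) = Σ c_n sin(nx) exp(-n² t/2)
  Matching u(x,0) = -3sin(x) - 3sin(5x) term by term: c_1=-3, c_5=-3.
Hence u(x,t) = -3exp(-t/2)sin(x) - 3exp(-25t/2)sin(5x).
Transform back: w(x,t) = exp(2t)u(x,t).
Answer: w(x, t) = -3exp(3t/2)sin(x) - 3exp(-21t/2)sin(5x)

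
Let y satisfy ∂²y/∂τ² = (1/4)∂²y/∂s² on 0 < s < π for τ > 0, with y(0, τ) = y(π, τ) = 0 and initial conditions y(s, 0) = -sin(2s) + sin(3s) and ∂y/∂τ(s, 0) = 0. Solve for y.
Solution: Separating variables: y = Σ [A_n cos(ω_n τ) + B_n sin(ω_n τ)] sin(ns), ω_n = n/2. From ICs: A_2=-1, A_3=1.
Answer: y(s, τ) = -sin(2s)cos(τ) + sin(3s)cos(3τ/2)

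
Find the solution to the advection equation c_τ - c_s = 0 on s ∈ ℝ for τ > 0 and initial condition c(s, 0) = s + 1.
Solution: By characteristics (ds/dτ = -1), c(s,τ) = f(s + τ) with f = c(·, 0).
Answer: c(s, τ) = s + τ + 1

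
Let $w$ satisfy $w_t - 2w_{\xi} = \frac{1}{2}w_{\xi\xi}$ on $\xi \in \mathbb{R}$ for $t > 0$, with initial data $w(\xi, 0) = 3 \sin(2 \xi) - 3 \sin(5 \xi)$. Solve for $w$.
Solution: Change to a moving frame: let $\eta = \xi + 2t$, $\sigma = t$ and write $w(\xi,t) = u(\eta,\sigma)$.
By the chain rule $w_t = u_{\sigma} + 2u_{\eta}$, $w_{\xi} = u_{\eta}$, $w_{\xi\xi} = u_{\eta\eta}$.
Then $w_t - 2w_{\xi} = u_{\sigma}$: the advection term cancels and the PDE becomes the heat equation $u_{\sigma} = \frac{1}{2}u_{\eta\eta}$ on $\eta \in \mathbb{R}$.
Initial data: $u(\eta,0) = w(\eta,0) = 3 \sin(2 \eta) - 3 \sin(5 \eta)$.
On $\eta \in \mathbb{R}$ each mode satisfies $(\sin(n\eta))'' = -n^2 \sin(n\eta)$, so $e^{-n^2\sigma/2} \sin(n\eta)$ solves the heat equation; by superposition $u(\eta,\sigma) = \sum c_n e^{-n^2\sigma/2} \sin(n\eta)$.
Reading off the coefficients: $c_2=3, c_5=-3$, so $u(\eta,\sigma) = 3 e^{-2 \sigma} \sin(2 \eta) - 3 e^{-25 \sigma/2} \sin(5 \eta)$.
Substituting back $\eta = \xi + 2t$, $\sigma = t$: $w(\xi,t) = u(\xi + 2t, t)$.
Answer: $w(\xi, t) = 3 e^{-2 t} \sin(2 \xi + 4 t) - 3 e^{-25 t/2} \sin(5 \xi + 10 t)$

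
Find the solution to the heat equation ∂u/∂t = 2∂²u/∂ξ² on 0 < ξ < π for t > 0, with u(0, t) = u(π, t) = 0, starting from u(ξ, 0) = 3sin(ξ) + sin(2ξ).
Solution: Separating variables: u = Σ c_n exp(-2n²t) sin(nξ). From u(ξ,0) = 3sin(ξ) + sin(2ξ): c_1=3, c_2=1.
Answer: u(ξ, t) = 3exp(-2t)sin(ξ) + exp(-8t)sin(2ξ)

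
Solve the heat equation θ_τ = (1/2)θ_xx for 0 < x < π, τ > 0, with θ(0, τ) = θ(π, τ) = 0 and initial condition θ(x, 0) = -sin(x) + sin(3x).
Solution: Using separation of variables θ = X(x)G(τ):
Eigenfunctions: sin(nx), n = 1, 2, 3, ...
General solution: θ(x, τ) = Σ c_n sin(nx) exp(-n² τ/2)
Matching θ(x,0) = -sin(x) + sin(3x) term by term: c_1=-1, c_3=1.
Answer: θ(x, τ) = -exp(-τ/2)sin(x) + exp(-9τ/2)sin(3x)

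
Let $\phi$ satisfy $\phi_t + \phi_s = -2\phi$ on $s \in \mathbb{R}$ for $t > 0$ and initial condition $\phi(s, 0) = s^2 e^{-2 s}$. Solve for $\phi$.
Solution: Substitute $\phi = e^{-2s}u$.
Then $\phi_s = e^{-2s}(u_s - 2u)$, $\phi_t = e^{-2s}u_t$; substituting and dividing by $e^{-2s}$, the lower-order terms cancel: $u_t + u_s = 0$ (standard advection equation).
Data for $u$: $u(s,0) = e^{2s}\phi(s,0) = s^2$.
By characteristics ($ds/dt = 1$), $u(s,t) = f(s - t)$ with $f = u( \cdot , 0)$.
So $u(s,t) = s^2 - 2 s t + t^2$, and $\phi(s,t) = e^{-2s}u(s,t)$.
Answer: $\phi(s, t) = s^2 e^{-2 s} - 2 s t e^{-2 s} + t^2 e^{-2 s}$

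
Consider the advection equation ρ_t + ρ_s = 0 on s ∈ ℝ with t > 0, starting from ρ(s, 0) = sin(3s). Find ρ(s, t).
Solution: By characteristics (ds/dt = 1), ρ(s,t) = f(s - t) with f = ρ(·, 0).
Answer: ρ(s, t) = sin(3s - 3t)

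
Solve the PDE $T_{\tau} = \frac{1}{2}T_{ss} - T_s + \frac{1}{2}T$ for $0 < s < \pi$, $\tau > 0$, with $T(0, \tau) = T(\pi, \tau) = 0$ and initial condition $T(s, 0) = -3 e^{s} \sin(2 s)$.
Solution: Substitute $T = e^{s}u$, i.e. $u = e^{-s}T$.
By the product rule, $T_s = e^{s}(u_s + u)$, $T_{ss} = e^{s}(u_{ss} + 2u_s + u)$, $T_{\tau} = e^{s}u_{\tau}$.
Substituting into the PDE and dividing by $e^{s}$: $u_{\tau} = \frac{1}{2}(u_{ss} + 2u_s + u) - (u_s + u) + \frac{1}{2}u$.
The lower-order terms cancel, leaving the standard heat equation $u_{\tau} = \frac{1}{2}u_{ss}$.
Initial data for $u$: $u(s,0) = e^{-s}T(s,0) = -3 \sin(2 s)$. The boundary conditions carry over: $u(0,\tau) = u(\pi,\tau) = 0$.
Solve for $u$:
  Using separation of variables $u = X(s)G(\tau)$:
  Eigenfunctions: $\sin(ns)$, $n = 1, 2, 3, \ldots$
  General solution: $u(s, \tau) = \sum c_n \sin(ns) e^{-n^2 \tau/2}$
  Matching $u(s,0) = -3 \sin(2 s)$ term by term: $c_2=-3$.
Hence $u(s,\tau) = -3 e^{-2 \tau} \sin(2 s)$.
Transform back: $T(s,\tau) = e^{s}u(s,\tau)$.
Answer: $T(s, \tau) = -3 e^{-2 \tau} e^{s} \sin(2 s)$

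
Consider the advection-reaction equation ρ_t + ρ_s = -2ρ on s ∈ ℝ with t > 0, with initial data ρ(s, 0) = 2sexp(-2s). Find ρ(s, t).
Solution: Substitute ρ = exp(-2s)u.
Then ρ_s = exp(-2s)(u_s - 2u), ρ_t = exp(-2s)u_t; substituting and dividing by exp(-2s), the lower-order terms cancel: u_t + u_s = 0 (standard advection equation).
Data for u: u(s,0) = exp(2s)ρ(s,0) = 2s.
By characteristics (ds/dt = 1), u(s,t) = f(s - t) with f = u(·, 0).
So u(s,t) = 2s - 2t, and ρ(s,t) = exp(-2s)u(s,t).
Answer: ρ(s, t) = 2sexp(-2s) - 2texp(-2s)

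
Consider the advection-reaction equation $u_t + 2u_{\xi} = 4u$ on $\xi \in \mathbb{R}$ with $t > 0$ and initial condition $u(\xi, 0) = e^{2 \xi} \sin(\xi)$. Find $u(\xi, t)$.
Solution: Substitute $u = e^{2\xi}w$, i.e. $w = e^{-2\xi}u$.
By the product rule, $u_{\xi} = e^{2\xi}(w_{\xi} + 2w)$, $u_t = e^{2\xi}w_t$.
Substituting into the PDE and dividing by $e^{2\xi}$: $w_t + 2(w_{\xi} + 2w) = 4w$.
The lower-order terms cancel, leaving the standard advection equation $w_t + 2w_{\xi} = 0$.
Initial data for $w$: $w(\xi,0) = e^{-2\xi}u(\xi,0) = \sin(\xi)$.
Solve for $w$:
  By method of characteristics (waves move right with speed 2):
  Along characteristics $\xi - 2t =$ const, $w$ is constant, so $w(\xi,t) = f(\xi - 2t)$ with $f = w( \cdot , 0)$.
Hence $w(\xi,t) = - \sin(2 t - \xi)$.
Transform back: $u(\xi,t) = e^{2\xi}w(\xi,t)$.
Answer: $u(\xi, t) = e^{2 \xi} \sin(\xi - 2 t)$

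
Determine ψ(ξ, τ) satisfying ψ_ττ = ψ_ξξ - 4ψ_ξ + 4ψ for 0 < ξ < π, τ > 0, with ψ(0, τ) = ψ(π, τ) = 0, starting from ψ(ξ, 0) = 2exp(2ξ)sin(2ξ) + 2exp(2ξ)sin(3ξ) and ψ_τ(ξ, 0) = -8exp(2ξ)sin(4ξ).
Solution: Substitute ψ = exp(2ξ)u, i.e. u = exp(-2ξ)ψ.
By the product rule, ψ_ξ = exp(2ξ)(u_ξ + 2u), ψ_ξξ = exp(2ξ)(u_ξξ + 4u_ξ + 4u), ψ_ττ = exp(2ξ)u_ττ.
Substituting into the PDE and dividing by exp(2ξ): u_ττ = (u_ξξ + 4u_ξ + 4u) - 4(u_ξ + 2u) + 4u.
The lower-order terms cancel, leaving the standard wave equation u_ττ = u_ξξ.
Initial data for u: u(ξ,0) = exp(-2ξ)ψ(ξ,0) = 2sin(2ξ) + 2sin(3ξ); u_τ(ξ,0) = exp(-2ξ)ψ_τ(ξ,0) = -8sin(4ξ). The boundary conditions carry over: u(0,τ) = u(π,τ) = 0.
Solve for u:
  Using separation of variables u = X(ξ)T(τ):
  Eigenfunctions: sin(nξ), n = 1, 2, 3, ...
  General solution: u(ξ, τ) = Σ [A_n cos(n τ) + B_n sin(n τ)] sin(nξ)
  From u(ξ,0) = 2sin(2ξ) + 2sin(3ξ): A_2=2, A_3=2. From u_τ(ξ,0) = -8sin(4ξ), using u_τ(ξ,0) = Σ ω_n B_n sin(nξ) with ω_n = n: B_4 = (-8)/4 = -2.
Hence u(ξ,τ) = 2sin(2ξ)cos(2τ) + 2sin(3ξ)cos(3τ) - 2sin(4ξ)sin(4τ).
Transform back: ψ(ξ,τ) = exp(2ξ)u(ξ,τ).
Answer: ψ(ξ, τ) = 2exp(2ξ)sin(2ξ)cos(2τ) + 2exp(2ξ)sin(3ξ)cos(3τ) - 2exp(2ξ)sin(4ξ)sin(4τ)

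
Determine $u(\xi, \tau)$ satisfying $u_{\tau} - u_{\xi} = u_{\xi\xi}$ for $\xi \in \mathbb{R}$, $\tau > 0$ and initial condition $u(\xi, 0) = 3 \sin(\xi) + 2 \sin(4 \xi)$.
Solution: Change to a moving frame: let $\eta = \xi + \tau$, $\sigma = \tau$ and write $u(\xi,\tau) = w(\eta,\sigma)$.
By the chain rule $u_{\tau} = w_{\sigma} + w_{\eta}$, $u_{\xi} = w_{\eta}$, $u_{\xi\xi} = w_{\eta\eta}$.
Then $u_{\tau} - u_{\xi} = w_{\sigma}$: the advection term cancels and the PDE becomes the heat equation $w_{\sigma} = w_{\eta\eta}$ on $\eta \in \mathbb{R}$.
Initial data: $w(\eta,0) = u(\eta,0) = 3 \sin(\eta) + 2 \sin(4 \eta)$.
On $\eta \in \mathbb{R}$ each mode satisfies $(\sin(n\eta))'' = -n^2 \sin(n\eta)$, so $e^{-n^2\sigma} \sin(n\eta)$ solves the heat equation; by superposition $w(\eta,\sigma) = \sum c_n e^{-n^2\sigma} \sin(n\eta)$.
Reading off the coefficients: $c_1=3, c_4=2$, so $w(\eta,\sigma) = 3 e^{-\sigma} \sin(\eta) + 2 e^{-16 \sigma} \sin(4 \eta)$.
Substituting back $\eta = \xi + \tau$, $\sigma = \tau$: $u(\xi,\tau) = w(\xi + \tau, \tau)$.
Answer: $u(\xi, \tau) = 3 e^{-\tau} \sin(\tau + \xi) + 2 e^{-16 \tau} \sin(4 \tau + 4 \xi)$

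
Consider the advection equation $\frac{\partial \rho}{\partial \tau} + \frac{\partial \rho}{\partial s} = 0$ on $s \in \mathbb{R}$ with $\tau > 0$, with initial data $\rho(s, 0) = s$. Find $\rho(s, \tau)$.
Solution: By characteristics ($ds/d\tau = 1$), $\rho(s,\tau) = f(s - \tau)$ with $f = \rho( \cdot , 0)$.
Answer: $\rho(s, \tau) = - \tau + s$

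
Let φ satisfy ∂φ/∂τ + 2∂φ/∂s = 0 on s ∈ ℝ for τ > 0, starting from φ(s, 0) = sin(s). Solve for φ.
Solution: By method of characteristics (waves move right with speed 2):
Along characteristics s - 2τ = const, φ is constant, so φ(s,τ) = f(s - 2τ) with f = φ(·, 0).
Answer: φ(s, τ) = sin(s - 2τ)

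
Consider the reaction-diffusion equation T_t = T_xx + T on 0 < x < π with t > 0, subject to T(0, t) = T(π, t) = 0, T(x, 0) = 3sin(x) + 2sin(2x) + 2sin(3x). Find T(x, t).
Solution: Substitute T = exp(t)u, i.e. u = exp(-t)T.
By the product rule, T_t = exp(t)(u_t + u), T_xx = exp(t)u_xx.
Substituting into the PDE and dividing by exp(t): u_t + u = u_xx + u.
The lower-order terms cancel, leaving the standard heat equation u_t = u_xx.
Initial data for u: u(x,0) = T(x,0) = 3sin(x) + 2sin(2x) + 2sin(3x). The boundary conditions carry over: u(0,t) = u(π,t) = 0.
Solve for u:
  Using separation of variables u = X(x)G(t):
  Eigenfunctions: sin(nx), n = 1, 2, 3, ...
  General solution: u(x, t) = Σ c_n sin(nx) exp(-n² t)
  Matching u(x,0) = 3sin(x) + 2sin(2x) + 2sin(3x) term by term: c_1=3, c_2=2, c_3=2.
Hence u(x,t) = 3exp(-t)sin(x) + 2exp(-4t)sin(2x) + 2exp(-9t)sin(3x).
Transform back: T(x,t) = exp(t)u(x,t).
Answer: T(x, t) = 3sin(x) + 2exp(-3t)sin(2x) + 2exp(-8t)sin(3x)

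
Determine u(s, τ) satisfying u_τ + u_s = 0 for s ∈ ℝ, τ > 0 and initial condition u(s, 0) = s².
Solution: By method of characteristics (waves move right with speed 1):
Along characteristics s - τ = const, u is constant, so u(s,τ) = f(s - τ) with f = u(·, 0).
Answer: u(s, τ) = s² - 2sτ + τ²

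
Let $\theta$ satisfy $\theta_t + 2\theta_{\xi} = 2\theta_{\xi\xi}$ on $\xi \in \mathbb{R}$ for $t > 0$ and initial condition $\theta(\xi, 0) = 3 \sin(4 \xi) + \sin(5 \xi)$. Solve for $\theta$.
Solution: Change to a moving frame: let $\eta = \xi - 2t$, $\sigma = t$ and write $\theta(\xi,t) = u(\eta,\sigma)$.
By the chain rule $\theta_t = u_{\sigma} - 2u_{\eta}$, $\theta_{\xi} = u_{\eta}$, $\theta_{\xi\xi} = u_{\eta\eta}$.
Then $\theta_t + 2\theta_{\xi} = u_{\sigma}$: the advection term cancels and the PDE becomes the heat equation $u_{\sigma} = 2u_{\eta\eta}$ on $\eta \in \mathbb{R}$.
Initial data: $u(\eta,0) = \theta(\eta,0) = 3 \sin(4 \eta) + \sin(5 \eta)$.
On $\eta \in \mathbb{R}$ each mode satisfies $(\sin(n\eta))'' = -n^2 \sin(n\eta)$, so $e^{-2n^2\sigma} \sin(n\eta)$ solves the heat equation; by superposition $u(\eta,\sigma) = \sum c_n e^{-2n^2\sigma} \sin(n\eta)$.
Reading off the coefficients: $c_4=3, c_5=1$, so $u(\eta,\sigma) = 3 e^{-32 \sigma} \sin(4 \eta) + e^{-50 \sigma} \sin(5 \eta)$.
Substituting back $\eta = \xi - 2t$, $\sigma = t$: $\theta(\xi,t) = u(\xi - 2t, t)$.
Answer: $\theta(\xi, t) = 3 e^{-32 t} \sin(4 \xi - 8 t) + e^{-50 t} \sin(5 \xi - 10 t)$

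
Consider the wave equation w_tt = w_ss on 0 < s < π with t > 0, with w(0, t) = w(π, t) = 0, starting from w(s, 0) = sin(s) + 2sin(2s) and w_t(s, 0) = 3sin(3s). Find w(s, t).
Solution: Separating variables: w = Σ [A_n cos(ω_n t) + B_n sin(ω_n t)] sin(ns), ω_n = n. From ICs (B_n = velocity coefficient / ω_n): A_1=1, A_2=2, B_3=1.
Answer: w(s, t) = sin(s)cos(t) + 2sin(2s)cos(2t) + sin(3s)sin(3t)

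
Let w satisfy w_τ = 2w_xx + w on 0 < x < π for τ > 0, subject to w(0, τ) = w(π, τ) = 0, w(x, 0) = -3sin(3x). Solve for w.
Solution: Substitute w = exp(τ)u, i.e. u = exp(-τ)w.
By the product rule, w_τ = exp(τ)(u_τ + u), w_xx = exp(τ)u_xx.
Substituting into the PDE and dividing by exp(τ): u_τ + u = 2u_xx + u.
The lower-order terms cancel, leaving the standard heat equation u_τ = 2u_xx.
Initial data for u: u(x,0) = w(x,0) = -3sin(3x). The boundary conditions carry over: u(0,τ) = u(π,τ) = 0.
Solve for u:
  Using separation of variables u = X(x)T(τ):
  Eigenfunctions: sin(nx), n = 1, 2, 3, ...
  General solution: u(x, τ) = Σ c_n sin(nx) exp(-2n² τ)
  Matching u(x,0) = -3sin(3x) term by term: c_3=-3.
Hence u(x,τ) = -3exp(-18τ)sin(3x).
Transform back: w(x,τ) = exp(τ)u(x,τ).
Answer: w(x, τ) = -3exp(-17τ)sin(3x)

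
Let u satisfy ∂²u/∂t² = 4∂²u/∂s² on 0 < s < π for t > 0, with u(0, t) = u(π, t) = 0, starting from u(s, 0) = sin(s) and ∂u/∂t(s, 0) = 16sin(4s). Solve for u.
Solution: Using separation of variables u = X(s)T(t):
Eigenfunctions: sin(ns), n = 1, 2, 3, ...
General solution: u(s, t) = Σ [A_n cos(2n t) + B_n sin(2n t)] sin(ns)
From u(s,0) = sin(s): A_1=1. From u_t(s,0) = 16sin(4s), using u_t(s,0) = Σ ω_n B_n sin(ns) with ω_n = 2n: B_4 = 16/8 = 2.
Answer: u(s, t) = sin(s)cos(2t) + 2sin(4s)sin(8t)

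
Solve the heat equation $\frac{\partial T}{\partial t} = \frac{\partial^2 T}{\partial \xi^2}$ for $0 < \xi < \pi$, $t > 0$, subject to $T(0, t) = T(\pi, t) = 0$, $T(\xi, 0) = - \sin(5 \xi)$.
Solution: Using separation of variables $T = X(\xi)G(t)$:
Eigenfunctions: $\sin(n\xi)$, $n = 1, 2, 3, \ldots$
General solution: $T(\xi, t) = \sum c_n \sin(n\xi) e^{-n^2 t}$
Matching $T(\xi,0) = - \sin(5 \xi)$ term by term: $c_5=-1$.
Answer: $T(\xi, t) = - e^{-25 t} \sin(5 \xi)$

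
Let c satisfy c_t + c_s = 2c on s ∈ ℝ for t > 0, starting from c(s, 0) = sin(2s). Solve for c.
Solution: Substitute c = exp(2t)u.
Then c_t = exp(2t)(u_t + 2u), c_s = exp(2t)u_s; substituting and dividing by exp(2t), the lower-order terms cancel: u_t + u_s = 0 (standard advection equation).
Data for u: u(s,0) = c(s,0) = sin(2s).
By characteristics (ds/dt = 1), u(s,t) = f(s - t) with f = u(·, 0).
So u(s,t) = sin(2s - 2t), and c(s,t) = exp(2t)u(s,t).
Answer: c(s, t) = exp(2t)sin(2s - 2t)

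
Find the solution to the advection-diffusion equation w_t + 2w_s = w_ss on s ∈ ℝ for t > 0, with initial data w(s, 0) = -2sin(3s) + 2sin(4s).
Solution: Change to a moving frame: let η = s - 2t, σ = t and write w(s,t) = u(η,σ).
By the chain rule w_t = u_σ - 2u_η, w_s = u_η, w_ss = u_ηη.
Then w_t + 2w_s = u_σ: the advection term cancels and the PDE becomes the heat equation u_σ = u_ηη on η ∈ ℝ.
Initial data: u(η,0) = w(η,0) = -2sin(3η) + 2sin(4η).
On η ∈ ℝ each mode satisfies (sin(nη))″ = -n² sin(nη), so exp(-n²σ) sin(nη) solves the heat equation; by superposition u(η,σ) = Σ c_n exp(-n²σ) sin(nη).
Reading off the coefficients: c_3=-2, c_4=2, so u(η,σ) = -2exp(-9σ)sin(3η) + 2exp(-16σ)sin(4η).
Substituting back η = s - 2t, σ = t: w(s,t) = u(s - 2t, t).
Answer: w(s, t) = -2exp(-9t)sin(3s - 6t) + 2exp(-16t)sin(4s - 8t)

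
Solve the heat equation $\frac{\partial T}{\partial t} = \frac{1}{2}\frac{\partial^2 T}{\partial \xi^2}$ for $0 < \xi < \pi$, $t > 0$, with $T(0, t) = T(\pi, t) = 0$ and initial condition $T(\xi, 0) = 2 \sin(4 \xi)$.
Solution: Separating variables: $T = \sum c_n e^{-n^2t/2} \sin(n\xi)$. From $T(\xi,0) = 2 \sin(4 \xi)$: $c_4=2$.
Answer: $T(\xi, t) = 2 e^{-8 t} \sin(4 \xi)$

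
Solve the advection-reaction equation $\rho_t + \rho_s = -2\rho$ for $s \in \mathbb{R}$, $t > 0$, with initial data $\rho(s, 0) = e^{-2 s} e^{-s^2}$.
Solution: Substitute $\rho = e^{-2s}u$.
Then $\rho_s = e^{-2s}(u_s - 2u)$, $\rho_t = e^{-2s}u_t$; substituting and dividing by $e^{-2s}$, the lower-order terms cancel: $u_t + u_s = 0$ (standard advection equation).
Data for $u$: $u(s,0) = e^{2s}\rho(s,0) = e^{-s^2}$.
By characteristics ($ds/dt = 1$), $u(s,t) = f(s - t)$ with $f = u( \cdot , 0)$.
So $u(s,t) = e^{-(s - t)^2}$, and $\rho(s,t) = e^{-2s}u(s,t)$.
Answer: $\rho(s, t) = e^{-2 s} e^{-(s - t)^2}$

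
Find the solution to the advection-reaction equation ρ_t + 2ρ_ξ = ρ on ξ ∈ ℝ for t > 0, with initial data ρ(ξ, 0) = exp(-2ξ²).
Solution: Substitute ρ = exp(t)u, i.e. u = exp(-t)ρ.
By the product rule, ρ_t = exp(t)(u_t + u), ρ_ξ = exp(t)u_ξ.
Substituting into the PDE and dividing by exp(t): u_t + u + 2u_ξ = u.
The lower-order terms cancel, leaving the standard advection equation u_t + 2u_ξ = 0.
Initial data for u: u(ξ,0) = ρ(ξ,0) = exp(-2ξ²).
Solve for u:
  By method of characteristics (waves move right with speed 2):
  Along characteristics ξ - 2t = const, u is constant, so u(ξ,t) = f(ξ - 2t) with f = u(·, 0).
Hence u(ξ,t) = exp(-2(-2t + ξ)²).
Transform back: ρ(ξ,t) = exp(t)u(ξ,t).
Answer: ρ(ξ, t) = exp(t)exp(-2(-2t + ξ)²)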